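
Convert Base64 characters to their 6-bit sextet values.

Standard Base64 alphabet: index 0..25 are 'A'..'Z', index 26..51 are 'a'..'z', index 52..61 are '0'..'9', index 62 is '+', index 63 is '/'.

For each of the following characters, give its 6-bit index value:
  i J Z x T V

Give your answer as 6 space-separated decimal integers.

'i': a..z range, 26 + ord('i') − ord('a') = 34
'J': A..Z range, ord('J') − ord('A') = 9
'Z': A..Z range, ord('Z') − ord('A') = 25
'x': a..z range, 26 + ord('x') − ord('a') = 49
'T': A..Z range, ord('T') − ord('A') = 19
'V': A..Z range, ord('V') − ord('A') = 21

Answer: 34 9 25 49 19 21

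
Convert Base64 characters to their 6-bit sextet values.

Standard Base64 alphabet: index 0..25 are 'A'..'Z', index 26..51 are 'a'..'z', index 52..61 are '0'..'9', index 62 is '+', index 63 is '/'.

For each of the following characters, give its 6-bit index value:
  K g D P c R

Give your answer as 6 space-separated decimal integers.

Answer: 10 32 3 15 28 17

Derivation:
'K': A..Z range, ord('K') − ord('A') = 10
'g': a..z range, 26 + ord('g') − ord('a') = 32
'D': A..Z range, ord('D') − ord('A') = 3
'P': A..Z range, ord('P') − ord('A') = 15
'c': a..z range, 26 + ord('c') − ord('a') = 28
'R': A..Z range, ord('R') − ord('A') = 17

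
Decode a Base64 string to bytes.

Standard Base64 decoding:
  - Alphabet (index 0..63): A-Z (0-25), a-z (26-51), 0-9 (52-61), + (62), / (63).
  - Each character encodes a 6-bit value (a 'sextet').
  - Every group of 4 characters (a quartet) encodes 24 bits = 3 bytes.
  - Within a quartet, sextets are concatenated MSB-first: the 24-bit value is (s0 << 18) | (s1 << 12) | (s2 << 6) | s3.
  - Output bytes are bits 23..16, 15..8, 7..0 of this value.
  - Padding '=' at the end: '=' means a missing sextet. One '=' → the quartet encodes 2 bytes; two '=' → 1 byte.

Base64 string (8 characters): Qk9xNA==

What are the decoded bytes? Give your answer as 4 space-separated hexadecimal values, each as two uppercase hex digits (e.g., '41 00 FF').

Answer: 42 4F 71 34

Derivation:
After char 0 ('Q'=16): chars_in_quartet=1 acc=0x10 bytes_emitted=0
After char 1 ('k'=36): chars_in_quartet=2 acc=0x424 bytes_emitted=0
After char 2 ('9'=61): chars_in_quartet=3 acc=0x1093D bytes_emitted=0
After char 3 ('x'=49): chars_in_quartet=4 acc=0x424F71 -> emit 42 4F 71, reset; bytes_emitted=3
After char 4 ('N'=13): chars_in_quartet=1 acc=0xD bytes_emitted=3
After char 5 ('A'=0): chars_in_quartet=2 acc=0x340 bytes_emitted=3
Padding '==': partial quartet acc=0x340 -> emit 34; bytes_emitted=4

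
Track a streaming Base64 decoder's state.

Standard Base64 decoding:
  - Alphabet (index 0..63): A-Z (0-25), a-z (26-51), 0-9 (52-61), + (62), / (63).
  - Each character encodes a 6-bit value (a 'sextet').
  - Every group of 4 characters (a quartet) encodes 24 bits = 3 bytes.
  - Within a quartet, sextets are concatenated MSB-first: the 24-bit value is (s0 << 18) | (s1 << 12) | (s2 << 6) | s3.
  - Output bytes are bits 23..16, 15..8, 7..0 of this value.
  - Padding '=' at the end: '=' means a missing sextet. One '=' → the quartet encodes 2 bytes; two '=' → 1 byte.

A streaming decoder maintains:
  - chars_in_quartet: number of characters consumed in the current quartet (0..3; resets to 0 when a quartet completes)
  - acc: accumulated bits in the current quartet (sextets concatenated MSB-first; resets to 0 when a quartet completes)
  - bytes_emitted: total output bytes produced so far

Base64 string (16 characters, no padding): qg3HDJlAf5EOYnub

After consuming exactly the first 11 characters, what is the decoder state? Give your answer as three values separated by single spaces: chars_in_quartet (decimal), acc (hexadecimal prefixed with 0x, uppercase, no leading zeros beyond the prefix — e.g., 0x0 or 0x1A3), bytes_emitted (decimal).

After char 0 ('q'=42): chars_in_quartet=1 acc=0x2A bytes_emitted=0
After char 1 ('g'=32): chars_in_quartet=2 acc=0xAA0 bytes_emitted=0
After char 2 ('3'=55): chars_in_quartet=3 acc=0x2A837 bytes_emitted=0
After char 3 ('H'=7): chars_in_quartet=4 acc=0xAA0DC7 -> emit AA 0D C7, reset; bytes_emitted=3
After char 4 ('D'=3): chars_in_quartet=1 acc=0x3 bytes_emitted=3
After char 5 ('J'=9): chars_in_quartet=2 acc=0xC9 bytes_emitted=3
After char 6 ('l'=37): chars_in_quartet=3 acc=0x3265 bytes_emitted=3
After char 7 ('A'=0): chars_in_quartet=4 acc=0xC9940 -> emit 0C 99 40, reset; bytes_emitted=6
After char 8 ('f'=31): chars_in_quartet=1 acc=0x1F bytes_emitted=6
After char 9 ('5'=57): chars_in_quartet=2 acc=0x7F9 bytes_emitted=6
After char 10 ('E'=4): chars_in_quartet=3 acc=0x1FE44 bytes_emitted=6

Answer: 3 0x1FE44 6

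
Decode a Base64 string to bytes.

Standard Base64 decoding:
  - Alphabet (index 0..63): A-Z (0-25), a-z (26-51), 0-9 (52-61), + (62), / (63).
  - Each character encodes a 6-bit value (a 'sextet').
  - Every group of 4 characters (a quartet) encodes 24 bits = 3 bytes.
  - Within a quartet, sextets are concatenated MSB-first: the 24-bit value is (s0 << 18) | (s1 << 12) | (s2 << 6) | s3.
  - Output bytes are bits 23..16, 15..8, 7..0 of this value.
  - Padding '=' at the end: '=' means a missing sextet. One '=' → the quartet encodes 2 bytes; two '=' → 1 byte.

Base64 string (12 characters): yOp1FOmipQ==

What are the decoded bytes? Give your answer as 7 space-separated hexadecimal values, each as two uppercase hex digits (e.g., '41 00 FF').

After char 0 ('y'=50): chars_in_quartet=1 acc=0x32 bytes_emitted=0
After char 1 ('O'=14): chars_in_quartet=2 acc=0xC8E bytes_emitted=0
After char 2 ('p'=41): chars_in_quartet=3 acc=0x323A9 bytes_emitted=0
After char 3 ('1'=53): chars_in_quartet=4 acc=0xC8EA75 -> emit C8 EA 75, reset; bytes_emitted=3
After char 4 ('F'=5): chars_in_quartet=1 acc=0x5 bytes_emitted=3
After char 5 ('O'=14): chars_in_quartet=2 acc=0x14E bytes_emitted=3
After char 6 ('m'=38): chars_in_quartet=3 acc=0x53A6 bytes_emitted=3
After char 7 ('i'=34): chars_in_quartet=4 acc=0x14E9A2 -> emit 14 E9 A2, reset; bytes_emitted=6
After char 8 ('p'=41): chars_in_quartet=1 acc=0x29 bytes_emitted=6
After char 9 ('Q'=16): chars_in_quartet=2 acc=0xA50 bytes_emitted=6
Padding '==': partial quartet acc=0xA50 -> emit A5; bytes_emitted=7

Answer: C8 EA 75 14 E9 A2 A5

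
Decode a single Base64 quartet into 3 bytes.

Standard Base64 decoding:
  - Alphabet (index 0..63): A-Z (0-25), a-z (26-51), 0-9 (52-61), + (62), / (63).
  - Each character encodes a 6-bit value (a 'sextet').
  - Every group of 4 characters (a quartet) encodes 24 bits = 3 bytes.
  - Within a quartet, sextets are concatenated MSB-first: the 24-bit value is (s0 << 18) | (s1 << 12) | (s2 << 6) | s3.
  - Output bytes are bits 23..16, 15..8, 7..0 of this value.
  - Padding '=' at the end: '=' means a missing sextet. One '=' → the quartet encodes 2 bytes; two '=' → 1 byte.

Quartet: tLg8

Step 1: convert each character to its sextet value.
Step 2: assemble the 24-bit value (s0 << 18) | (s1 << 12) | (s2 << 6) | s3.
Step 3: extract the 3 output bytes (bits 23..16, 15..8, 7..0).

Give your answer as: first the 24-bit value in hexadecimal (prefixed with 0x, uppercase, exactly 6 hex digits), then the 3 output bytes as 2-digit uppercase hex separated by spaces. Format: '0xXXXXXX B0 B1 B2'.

Sextets: t=45, L=11, g=32, 8=60
24-bit: (45<<18) | (11<<12) | (32<<6) | 60
      = 0xB40000 | 0x00B000 | 0x000800 | 0x00003C
      = 0xB4B83C
Bytes: (v>>16)&0xFF=B4, (v>>8)&0xFF=B8, v&0xFF=3C

Answer: 0xB4B83C B4 B8 3C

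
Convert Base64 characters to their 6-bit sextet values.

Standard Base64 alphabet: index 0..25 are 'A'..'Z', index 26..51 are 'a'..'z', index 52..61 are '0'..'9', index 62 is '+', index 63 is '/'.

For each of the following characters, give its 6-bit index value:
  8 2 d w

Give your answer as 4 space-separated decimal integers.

Answer: 60 54 29 48

Derivation:
'8': 0..9 range, 52 + ord('8') − ord('0') = 60
'2': 0..9 range, 52 + ord('2') − ord('0') = 54
'd': a..z range, 26 + ord('d') − ord('a') = 29
'w': a..z range, 26 + ord('w') − ord('a') = 48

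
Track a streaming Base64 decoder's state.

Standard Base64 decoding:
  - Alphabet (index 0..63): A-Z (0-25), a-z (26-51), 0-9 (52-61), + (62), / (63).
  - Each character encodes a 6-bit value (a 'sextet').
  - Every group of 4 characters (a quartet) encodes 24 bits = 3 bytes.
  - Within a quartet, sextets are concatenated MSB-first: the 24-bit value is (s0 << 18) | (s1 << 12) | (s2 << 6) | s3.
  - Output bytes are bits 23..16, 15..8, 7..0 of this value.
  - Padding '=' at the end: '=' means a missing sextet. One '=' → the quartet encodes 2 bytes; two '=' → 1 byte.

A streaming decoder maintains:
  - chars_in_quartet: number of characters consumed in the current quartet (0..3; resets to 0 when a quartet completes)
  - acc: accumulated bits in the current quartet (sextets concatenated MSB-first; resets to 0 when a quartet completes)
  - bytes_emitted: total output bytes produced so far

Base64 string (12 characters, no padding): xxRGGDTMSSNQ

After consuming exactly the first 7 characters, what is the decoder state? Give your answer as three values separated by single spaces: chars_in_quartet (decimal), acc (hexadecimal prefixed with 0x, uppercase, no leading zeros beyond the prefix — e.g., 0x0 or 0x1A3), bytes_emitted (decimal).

After char 0 ('x'=49): chars_in_quartet=1 acc=0x31 bytes_emitted=0
After char 1 ('x'=49): chars_in_quartet=2 acc=0xC71 bytes_emitted=0
After char 2 ('R'=17): chars_in_quartet=3 acc=0x31C51 bytes_emitted=0
After char 3 ('G'=6): chars_in_quartet=4 acc=0xC71446 -> emit C7 14 46, reset; bytes_emitted=3
After char 4 ('G'=6): chars_in_quartet=1 acc=0x6 bytes_emitted=3
After char 5 ('D'=3): chars_in_quartet=2 acc=0x183 bytes_emitted=3
After char 6 ('T'=19): chars_in_quartet=3 acc=0x60D3 bytes_emitted=3

Answer: 3 0x60D3 3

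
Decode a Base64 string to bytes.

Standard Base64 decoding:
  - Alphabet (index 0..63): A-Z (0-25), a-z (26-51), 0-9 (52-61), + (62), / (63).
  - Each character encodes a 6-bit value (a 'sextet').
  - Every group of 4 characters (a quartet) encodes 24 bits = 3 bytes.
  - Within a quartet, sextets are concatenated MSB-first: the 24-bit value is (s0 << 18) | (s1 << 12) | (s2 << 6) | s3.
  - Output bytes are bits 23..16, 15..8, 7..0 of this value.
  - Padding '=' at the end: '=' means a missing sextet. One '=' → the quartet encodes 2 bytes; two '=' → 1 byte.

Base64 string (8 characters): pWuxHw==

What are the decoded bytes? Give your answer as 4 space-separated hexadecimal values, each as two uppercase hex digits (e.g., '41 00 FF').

Answer: A5 6B B1 1F

Derivation:
After char 0 ('p'=41): chars_in_quartet=1 acc=0x29 bytes_emitted=0
After char 1 ('W'=22): chars_in_quartet=2 acc=0xA56 bytes_emitted=0
After char 2 ('u'=46): chars_in_quartet=3 acc=0x295AE bytes_emitted=0
After char 3 ('x'=49): chars_in_quartet=4 acc=0xA56BB1 -> emit A5 6B B1, reset; bytes_emitted=3
After char 4 ('H'=7): chars_in_quartet=1 acc=0x7 bytes_emitted=3
After char 5 ('w'=48): chars_in_quartet=2 acc=0x1F0 bytes_emitted=3
Padding '==': partial quartet acc=0x1F0 -> emit 1F; bytes_emitted=4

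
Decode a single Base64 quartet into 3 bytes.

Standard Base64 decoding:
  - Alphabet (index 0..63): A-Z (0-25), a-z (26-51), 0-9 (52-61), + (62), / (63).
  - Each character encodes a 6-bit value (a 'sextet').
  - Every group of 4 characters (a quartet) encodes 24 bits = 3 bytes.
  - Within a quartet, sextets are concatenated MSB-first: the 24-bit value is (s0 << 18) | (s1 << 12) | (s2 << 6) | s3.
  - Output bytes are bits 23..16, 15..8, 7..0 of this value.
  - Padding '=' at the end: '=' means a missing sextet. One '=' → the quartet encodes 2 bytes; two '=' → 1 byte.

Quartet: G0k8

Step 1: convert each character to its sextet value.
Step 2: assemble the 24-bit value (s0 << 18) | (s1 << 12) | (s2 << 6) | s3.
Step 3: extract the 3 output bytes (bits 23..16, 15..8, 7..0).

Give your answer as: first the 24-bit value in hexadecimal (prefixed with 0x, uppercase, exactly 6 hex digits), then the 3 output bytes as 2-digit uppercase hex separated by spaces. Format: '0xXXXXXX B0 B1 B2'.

Sextets: G=6, 0=52, k=36, 8=60
24-bit: (6<<18) | (52<<12) | (36<<6) | 60
      = 0x180000 | 0x034000 | 0x000900 | 0x00003C
      = 0x1B493C
Bytes: (v>>16)&0xFF=1B, (v>>8)&0xFF=49, v&0xFF=3C

Answer: 0x1B493C 1B 49 3C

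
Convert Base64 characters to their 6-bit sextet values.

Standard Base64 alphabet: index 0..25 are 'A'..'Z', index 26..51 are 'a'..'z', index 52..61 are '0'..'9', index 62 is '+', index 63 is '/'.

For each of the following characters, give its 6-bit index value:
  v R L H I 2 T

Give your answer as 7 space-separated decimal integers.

'v': a..z range, 26 + ord('v') − ord('a') = 47
'R': A..Z range, ord('R') − ord('A') = 17
'L': A..Z range, ord('L') − ord('A') = 11
'H': A..Z range, ord('H') − ord('A') = 7
'I': A..Z range, ord('I') − ord('A') = 8
'2': 0..9 range, 52 + ord('2') − ord('0') = 54
'T': A..Z range, ord('T') − ord('A') = 19

Answer: 47 17 11 7 8 54 19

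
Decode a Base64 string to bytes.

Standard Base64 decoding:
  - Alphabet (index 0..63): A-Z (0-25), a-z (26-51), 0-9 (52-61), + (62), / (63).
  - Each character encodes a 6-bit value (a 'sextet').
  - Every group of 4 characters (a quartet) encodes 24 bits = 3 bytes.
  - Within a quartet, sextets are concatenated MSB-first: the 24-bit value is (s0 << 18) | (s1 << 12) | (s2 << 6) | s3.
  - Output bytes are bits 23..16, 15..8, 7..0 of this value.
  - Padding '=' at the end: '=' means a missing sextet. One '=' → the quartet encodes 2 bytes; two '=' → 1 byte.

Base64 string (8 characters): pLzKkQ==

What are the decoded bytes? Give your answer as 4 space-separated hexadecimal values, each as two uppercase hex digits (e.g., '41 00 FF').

After char 0 ('p'=41): chars_in_quartet=1 acc=0x29 bytes_emitted=0
After char 1 ('L'=11): chars_in_quartet=2 acc=0xA4B bytes_emitted=0
After char 2 ('z'=51): chars_in_quartet=3 acc=0x292F3 bytes_emitted=0
After char 3 ('K'=10): chars_in_quartet=4 acc=0xA4BCCA -> emit A4 BC CA, reset; bytes_emitted=3
After char 4 ('k'=36): chars_in_quartet=1 acc=0x24 bytes_emitted=3
After char 5 ('Q'=16): chars_in_quartet=2 acc=0x910 bytes_emitted=3
Padding '==': partial quartet acc=0x910 -> emit 91; bytes_emitted=4

Answer: A4 BC CA 91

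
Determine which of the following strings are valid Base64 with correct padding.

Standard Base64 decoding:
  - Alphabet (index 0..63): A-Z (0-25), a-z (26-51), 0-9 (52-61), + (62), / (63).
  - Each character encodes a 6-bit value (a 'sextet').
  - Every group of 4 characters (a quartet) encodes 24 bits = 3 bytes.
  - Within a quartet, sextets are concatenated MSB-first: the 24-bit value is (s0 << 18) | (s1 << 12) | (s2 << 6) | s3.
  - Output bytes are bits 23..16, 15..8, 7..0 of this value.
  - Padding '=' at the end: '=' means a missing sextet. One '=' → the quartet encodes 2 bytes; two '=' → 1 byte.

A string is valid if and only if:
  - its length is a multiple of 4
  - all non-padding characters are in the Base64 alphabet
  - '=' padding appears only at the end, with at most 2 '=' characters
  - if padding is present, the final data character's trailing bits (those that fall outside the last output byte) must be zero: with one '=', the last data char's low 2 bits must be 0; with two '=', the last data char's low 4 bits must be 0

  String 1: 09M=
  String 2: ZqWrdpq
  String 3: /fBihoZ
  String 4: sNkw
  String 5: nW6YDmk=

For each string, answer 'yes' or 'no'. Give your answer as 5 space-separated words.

Answer: yes no no yes yes

Derivation:
String 1: '09M=' → valid
String 2: 'ZqWrdpq' → invalid (len=7 not mult of 4)
String 3: '/fBihoZ' → invalid (len=7 not mult of 4)
String 4: 'sNkw' → valid
String 5: 'nW6YDmk=' → valid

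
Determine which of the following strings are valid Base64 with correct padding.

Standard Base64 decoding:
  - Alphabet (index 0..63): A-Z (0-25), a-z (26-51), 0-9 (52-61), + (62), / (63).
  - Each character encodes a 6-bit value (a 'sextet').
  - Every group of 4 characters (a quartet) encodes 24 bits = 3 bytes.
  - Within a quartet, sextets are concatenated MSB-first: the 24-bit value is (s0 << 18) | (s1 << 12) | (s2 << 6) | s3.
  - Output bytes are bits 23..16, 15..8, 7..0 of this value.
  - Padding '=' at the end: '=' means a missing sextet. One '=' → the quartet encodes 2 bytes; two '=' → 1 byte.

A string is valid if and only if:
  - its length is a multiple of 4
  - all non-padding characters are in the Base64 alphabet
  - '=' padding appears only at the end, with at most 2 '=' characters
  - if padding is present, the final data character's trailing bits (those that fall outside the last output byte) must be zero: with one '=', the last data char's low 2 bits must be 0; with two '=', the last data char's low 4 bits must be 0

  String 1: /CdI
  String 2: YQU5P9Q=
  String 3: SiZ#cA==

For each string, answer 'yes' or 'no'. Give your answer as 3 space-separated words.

Answer: yes yes no

Derivation:
String 1: '/CdI' → valid
String 2: 'YQU5P9Q=' → valid
String 3: 'SiZ#cA==' → invalid (bad char(s): ['#'])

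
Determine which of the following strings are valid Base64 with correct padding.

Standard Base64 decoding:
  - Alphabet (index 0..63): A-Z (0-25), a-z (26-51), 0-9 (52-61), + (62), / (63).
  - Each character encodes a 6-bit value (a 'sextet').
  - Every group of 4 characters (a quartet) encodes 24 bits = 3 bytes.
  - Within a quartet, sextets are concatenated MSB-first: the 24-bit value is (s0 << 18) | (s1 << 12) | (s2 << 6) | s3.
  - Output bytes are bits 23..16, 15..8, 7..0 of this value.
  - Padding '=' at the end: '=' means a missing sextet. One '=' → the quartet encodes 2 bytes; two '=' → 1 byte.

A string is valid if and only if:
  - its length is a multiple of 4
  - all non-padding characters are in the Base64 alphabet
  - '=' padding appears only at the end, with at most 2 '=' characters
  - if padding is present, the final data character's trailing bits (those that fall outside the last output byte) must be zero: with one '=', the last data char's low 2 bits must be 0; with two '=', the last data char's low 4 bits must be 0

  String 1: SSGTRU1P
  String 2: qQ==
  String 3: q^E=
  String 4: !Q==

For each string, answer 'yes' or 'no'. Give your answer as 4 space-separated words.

String 1: 'SSGTRU1P' → valid
String 2: 'qQ==' → valid
String 3: 'q^E=' → invalid (bad char(s): ['^'])
String 4: '!Q==' → invalid (bad char(s): ['!'])

Answer: yes yes no no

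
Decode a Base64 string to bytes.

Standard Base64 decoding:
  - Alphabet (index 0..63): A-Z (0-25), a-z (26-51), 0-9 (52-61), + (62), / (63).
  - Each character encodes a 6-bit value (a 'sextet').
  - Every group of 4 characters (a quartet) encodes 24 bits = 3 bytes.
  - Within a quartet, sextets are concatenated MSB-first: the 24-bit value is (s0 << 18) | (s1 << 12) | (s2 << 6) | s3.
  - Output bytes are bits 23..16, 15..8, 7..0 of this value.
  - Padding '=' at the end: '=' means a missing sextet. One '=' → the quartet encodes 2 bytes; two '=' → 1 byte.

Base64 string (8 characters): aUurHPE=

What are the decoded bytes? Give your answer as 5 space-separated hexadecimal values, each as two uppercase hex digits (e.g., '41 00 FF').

Answer: 69 4B AB 1C F1

Derivation:
After char 0 ('a'=26): chars_in_quartet=1 acc=0x1A bytes_emitted=0
After char 1 ('U'=20): chars_in_quartet=2 acc=0x694 bytes_emitted=0
After char 2 ('u'=46): chars_in_quartet=3 acc=0x1A52E bytes_emitted=0
After char 3 ('r'=43): chars_in_quartet=4 acc=0x694BAB -> emit 69 4B AB, reset; bytes_emitted=3
After char 4 ('H'=7): chars_in_quartet=1 acc=0x7 bytes_emitted=3
After char 5 ('P'=15): chars_in_quartet=2 acc=0x1CF bytes_emitted=3
After char 6 ('E'=4): chars_in_quartet=3 acc=0x73C4 bytes_emitted=3
Padding '=': partial quartet acc=0x73C4 -> emit 1C F1; bytes_emitted=5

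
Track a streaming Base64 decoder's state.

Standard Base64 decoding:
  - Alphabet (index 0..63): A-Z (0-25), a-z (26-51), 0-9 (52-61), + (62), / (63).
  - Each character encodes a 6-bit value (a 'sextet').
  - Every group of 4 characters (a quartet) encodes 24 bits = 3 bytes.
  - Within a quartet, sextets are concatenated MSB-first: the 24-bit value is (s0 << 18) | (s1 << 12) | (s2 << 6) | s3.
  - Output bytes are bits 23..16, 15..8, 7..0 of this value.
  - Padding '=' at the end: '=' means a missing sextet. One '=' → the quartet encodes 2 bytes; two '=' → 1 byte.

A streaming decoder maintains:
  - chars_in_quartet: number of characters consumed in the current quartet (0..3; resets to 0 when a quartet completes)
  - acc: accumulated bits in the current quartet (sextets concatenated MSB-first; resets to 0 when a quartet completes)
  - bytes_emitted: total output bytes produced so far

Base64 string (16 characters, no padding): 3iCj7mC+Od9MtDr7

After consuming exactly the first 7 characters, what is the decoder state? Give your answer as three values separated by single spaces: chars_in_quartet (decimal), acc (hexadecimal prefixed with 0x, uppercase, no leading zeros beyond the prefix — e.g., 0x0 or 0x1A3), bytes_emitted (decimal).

Answer: 3 0x3B982 3

Derivation:
After char 0 ('3'=55): chars_in_quartet=1 acc=0x37 bytes_emitted=0
After char 1 ('i'=34): chars_in_quartet=2 acc=0xDE2 bytes_emitted=0
After char 2 ('C'=2): chars_in_quartet=3 acc=0x37882 bytes_emitted=0
After char 3 ('j'=35): chars_in_quartet=4 acc=0xDE20A3 -> emit DE 20 A3, reset; bytes_emitted=3
After char 4 ('7'=59): chars_in_quartet=1 acc=0x3B bytes_emitted=3
After char 5 ('m'=38): chars_in_quartet=2 acc=0xEE6 bytes_emitted=3
After char 6 ('C'=2): chars_in_quartet=3 acc=0x3B982 bytes_emitted=3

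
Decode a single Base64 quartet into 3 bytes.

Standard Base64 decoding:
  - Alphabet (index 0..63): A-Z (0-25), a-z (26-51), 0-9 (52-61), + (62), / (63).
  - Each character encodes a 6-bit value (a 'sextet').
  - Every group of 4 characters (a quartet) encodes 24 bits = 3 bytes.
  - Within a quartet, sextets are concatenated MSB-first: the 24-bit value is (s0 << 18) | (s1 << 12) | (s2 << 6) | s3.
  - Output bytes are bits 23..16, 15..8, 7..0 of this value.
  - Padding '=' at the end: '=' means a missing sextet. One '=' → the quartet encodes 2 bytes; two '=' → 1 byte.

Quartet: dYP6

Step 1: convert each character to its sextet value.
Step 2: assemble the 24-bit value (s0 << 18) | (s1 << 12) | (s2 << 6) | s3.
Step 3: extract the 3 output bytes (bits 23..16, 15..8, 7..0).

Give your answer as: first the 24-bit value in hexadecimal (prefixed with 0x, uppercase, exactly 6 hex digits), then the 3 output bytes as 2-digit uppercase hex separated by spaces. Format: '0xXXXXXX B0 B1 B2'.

Sextets: d=29, Y=24, P=15, 6=58
24-bit: (29<<18) | (24<<12) | (15<<6) | 58
      = 0x740000 | 0x018000 | 0x0003C0 | 0x00003A
      = 0x7583FA
Bytes: (v>>16)&0xFF=75, (v>>8)&0xFF=83, v&0xFF=FA

Answer: 0x7583FA 75 83 FA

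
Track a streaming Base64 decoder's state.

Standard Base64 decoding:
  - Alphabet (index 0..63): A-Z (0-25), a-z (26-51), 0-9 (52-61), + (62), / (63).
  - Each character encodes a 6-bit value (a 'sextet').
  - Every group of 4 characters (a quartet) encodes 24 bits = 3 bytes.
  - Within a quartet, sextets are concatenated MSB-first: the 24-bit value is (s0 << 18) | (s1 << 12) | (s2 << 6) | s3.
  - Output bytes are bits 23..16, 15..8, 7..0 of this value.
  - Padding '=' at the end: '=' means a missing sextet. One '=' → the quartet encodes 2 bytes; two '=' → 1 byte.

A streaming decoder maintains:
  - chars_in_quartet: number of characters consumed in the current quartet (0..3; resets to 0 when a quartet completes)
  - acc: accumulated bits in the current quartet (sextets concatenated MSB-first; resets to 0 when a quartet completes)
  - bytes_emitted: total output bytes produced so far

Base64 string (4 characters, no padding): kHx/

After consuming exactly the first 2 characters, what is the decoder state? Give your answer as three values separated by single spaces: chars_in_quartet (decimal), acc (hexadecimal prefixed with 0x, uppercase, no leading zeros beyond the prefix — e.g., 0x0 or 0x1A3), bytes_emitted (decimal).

Answer: 2 0x907 0

Derivation:
After char 0 ('k'=36): chars_in_quartet=1 acc=0x24 bytes_emitted=0
After char 1 ('H'=7): chars_in_quartet=2 acc=0x907 bytes_emitted=0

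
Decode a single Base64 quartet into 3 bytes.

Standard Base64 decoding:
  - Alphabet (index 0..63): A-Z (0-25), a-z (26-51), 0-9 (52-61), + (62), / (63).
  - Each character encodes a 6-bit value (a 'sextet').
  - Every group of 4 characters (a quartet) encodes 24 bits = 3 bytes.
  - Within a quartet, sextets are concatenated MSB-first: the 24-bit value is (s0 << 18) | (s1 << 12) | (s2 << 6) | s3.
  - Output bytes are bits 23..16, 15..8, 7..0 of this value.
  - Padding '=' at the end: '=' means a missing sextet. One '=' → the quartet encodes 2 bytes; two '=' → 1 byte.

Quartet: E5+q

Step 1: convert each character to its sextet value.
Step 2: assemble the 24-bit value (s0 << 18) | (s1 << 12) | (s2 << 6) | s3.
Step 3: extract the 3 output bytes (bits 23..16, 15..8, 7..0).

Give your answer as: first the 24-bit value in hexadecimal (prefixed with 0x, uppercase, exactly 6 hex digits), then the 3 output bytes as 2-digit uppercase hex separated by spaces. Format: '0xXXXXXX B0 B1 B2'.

Answer: 0x139FAA 13 9F AA

Derivation:
Sextets: E=4, 5=57, +=62, q=42
24-bit: (4<<18) | (57<<12) | (62<<6) | 42
      = 0x100000 | 0x039000 | 0x000F80 | 0x00002A
      = 0x139FAA
Bytes: (v>>16)&0xFF=13, (v>>8)&0xFF=9F, v&0xFF=AA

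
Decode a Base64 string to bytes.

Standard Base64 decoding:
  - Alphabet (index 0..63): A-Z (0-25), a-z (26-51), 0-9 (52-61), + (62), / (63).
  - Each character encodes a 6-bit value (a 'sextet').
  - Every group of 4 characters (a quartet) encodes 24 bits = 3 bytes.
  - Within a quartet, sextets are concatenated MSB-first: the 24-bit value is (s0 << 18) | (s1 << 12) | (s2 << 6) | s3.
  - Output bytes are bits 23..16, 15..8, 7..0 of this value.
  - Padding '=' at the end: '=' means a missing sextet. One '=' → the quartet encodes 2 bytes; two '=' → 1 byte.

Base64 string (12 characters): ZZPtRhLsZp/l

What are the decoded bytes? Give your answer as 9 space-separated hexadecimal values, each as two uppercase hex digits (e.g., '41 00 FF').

After char 0 ('Z'=25): chars_in_quartet=1 acc=0x19 bytes_emitted=0
After char 1 ('Z'=25): chars_in_quartet=2 acc=0x659 bytes_emitted=0
After char 2 ('P'=15): chars_in_quartet=3 acc=0x1964F bytes_emitted=0
After char 3 ('t'=45): chars_in_quartet=4 acc=0x6593ED -> emit 65 93 ED, reset; bytes_emitted=3
After char 4 ('R'=17): chars_in_quartet=1 acc=0x11 bytes_emitted=3
After char 5 ('h'=33): chars_in_quartet=2 acc=0x461 bytes_emitted=3
After char 6 ('L'=11): chars_in_quartet=3 acc=0x1184B bytes_emitted=3
After char 7 ('s'=44): chars_in_quartet=4 acc=0x4612EC -> emit 46 12 EC, reset; bytes_emitted=6
After char 8 ('Z'=25): chars_in_quartet=1 acc=0x19 bytes_emitted=6
After char 9 ('p'=41): chars_in_quartet=2 acc=0x669 bytes_emitted=6
After char 10 ('/'=63): chars_in_quartet=3 acc=0x19A7F bytes_emitted=6
After char 11 ('l'=37): chars_in_quartet=4 acc=0x669FE5 -> emit 66 9F E5, reset; bytes_emitted=9

Answer: 65 93 ED 46 12 EC 66 9F E5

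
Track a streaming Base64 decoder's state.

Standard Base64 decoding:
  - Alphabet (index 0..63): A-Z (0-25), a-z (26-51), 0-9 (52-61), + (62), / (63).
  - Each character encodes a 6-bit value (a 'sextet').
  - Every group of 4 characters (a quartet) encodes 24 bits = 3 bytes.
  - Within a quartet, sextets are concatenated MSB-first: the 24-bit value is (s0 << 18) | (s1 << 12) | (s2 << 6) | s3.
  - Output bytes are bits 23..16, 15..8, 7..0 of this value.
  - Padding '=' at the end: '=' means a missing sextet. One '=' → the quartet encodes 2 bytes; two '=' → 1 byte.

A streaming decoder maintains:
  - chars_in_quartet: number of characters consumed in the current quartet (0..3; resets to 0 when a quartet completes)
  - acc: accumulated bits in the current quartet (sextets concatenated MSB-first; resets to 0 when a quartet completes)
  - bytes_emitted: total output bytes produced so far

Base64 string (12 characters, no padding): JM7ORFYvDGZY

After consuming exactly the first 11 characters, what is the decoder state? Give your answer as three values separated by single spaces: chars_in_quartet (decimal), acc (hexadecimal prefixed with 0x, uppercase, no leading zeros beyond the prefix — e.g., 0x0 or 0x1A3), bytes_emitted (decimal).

After char 0 ('J'=9): chars_in_quartet=1 acc=0x9 bytes_emitted=0
After char 1 ('M'=12): chars_in_quartet=2 acc=0x24C bytes_emitted=0
After char 2 ('7'=59): chars_in_quartet=3 acc=0x933B bytes_emitted=0
After char 3 ('O'=14): chars_in_quartet=4 acc=0x24CECE -> emit 24 CE CE, reset; bytes_emitted=3
After char 4 ('R'=17): chars_in_quartet=1 acc=0x11 bytes_emitted=3
After char 5 ('F'=5): chars_in_quartet=2 acc=0x445 bytes_emitted=3
After char 6 ('Y'=24): chars_in_quartet=3 acc=0x11158 bytes_emitted=3
After char 7 ('v'=47): chars_in_quartet=4 acc=0x44562F -> emit 44 56 2F, reset; bytes_emitted=6
After char 8 ('D'=3): chars_in_quartet=1 acc=0x3 bytes_emitted=6
After char 9 ('G'=6): chars_in_quartet=2 acc=0xC6 bytes_emitted=6
After char 10 ('Z'=25): chars_in_quartet=3 acc=0x3199 bytes_emitted=6

Answer: 3 0x3199 6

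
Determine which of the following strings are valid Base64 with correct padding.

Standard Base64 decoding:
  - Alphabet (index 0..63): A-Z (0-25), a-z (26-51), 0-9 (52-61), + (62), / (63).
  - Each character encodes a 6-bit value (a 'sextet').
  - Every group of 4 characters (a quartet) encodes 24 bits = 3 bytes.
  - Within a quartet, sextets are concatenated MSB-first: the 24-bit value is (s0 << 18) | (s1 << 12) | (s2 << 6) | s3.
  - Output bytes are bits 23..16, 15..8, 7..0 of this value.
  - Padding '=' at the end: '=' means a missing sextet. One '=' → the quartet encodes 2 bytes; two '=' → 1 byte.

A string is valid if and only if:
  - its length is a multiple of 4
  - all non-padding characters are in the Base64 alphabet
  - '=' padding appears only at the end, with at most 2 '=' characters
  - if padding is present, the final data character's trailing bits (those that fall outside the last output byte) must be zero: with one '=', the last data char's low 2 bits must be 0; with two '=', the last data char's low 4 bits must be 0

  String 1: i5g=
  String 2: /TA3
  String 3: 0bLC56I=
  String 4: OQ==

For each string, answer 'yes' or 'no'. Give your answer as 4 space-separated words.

Answer: yes yes yes yes

Derivation:
String 1: 'i5g=' → valid
String 2: '/TA3' → valid
String 3: '0bLC56I=' → valid
String 4: 'OQ==' → valid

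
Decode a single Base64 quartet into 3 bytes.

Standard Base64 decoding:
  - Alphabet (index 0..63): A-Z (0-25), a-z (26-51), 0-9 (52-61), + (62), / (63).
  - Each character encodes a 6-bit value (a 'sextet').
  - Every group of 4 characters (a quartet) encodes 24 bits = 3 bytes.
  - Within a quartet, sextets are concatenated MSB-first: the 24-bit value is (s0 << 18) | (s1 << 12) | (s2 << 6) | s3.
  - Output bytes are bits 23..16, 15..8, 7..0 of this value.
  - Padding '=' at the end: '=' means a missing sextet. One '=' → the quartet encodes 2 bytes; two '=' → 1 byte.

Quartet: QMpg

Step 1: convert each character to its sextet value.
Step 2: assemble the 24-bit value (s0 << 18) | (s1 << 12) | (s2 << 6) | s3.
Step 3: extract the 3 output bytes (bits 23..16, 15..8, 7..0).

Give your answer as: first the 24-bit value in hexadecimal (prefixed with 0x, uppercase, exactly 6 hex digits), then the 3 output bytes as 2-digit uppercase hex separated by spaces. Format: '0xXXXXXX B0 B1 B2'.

Answer: 0x40CA60 40 CA 60

Derivation:
Sextets: Q=16, M=12, p=41, g=32
24-bit: (16<<18) | (12<<12) | (41<<6) | 32
      = 0x400000 | 0x00C000 | 0x000A40 | 0x000020
      = 0x40CA60
Bytes: (v>>16)&0xFF=40, (v>>8)&0xFF=CA, v&0xFF=60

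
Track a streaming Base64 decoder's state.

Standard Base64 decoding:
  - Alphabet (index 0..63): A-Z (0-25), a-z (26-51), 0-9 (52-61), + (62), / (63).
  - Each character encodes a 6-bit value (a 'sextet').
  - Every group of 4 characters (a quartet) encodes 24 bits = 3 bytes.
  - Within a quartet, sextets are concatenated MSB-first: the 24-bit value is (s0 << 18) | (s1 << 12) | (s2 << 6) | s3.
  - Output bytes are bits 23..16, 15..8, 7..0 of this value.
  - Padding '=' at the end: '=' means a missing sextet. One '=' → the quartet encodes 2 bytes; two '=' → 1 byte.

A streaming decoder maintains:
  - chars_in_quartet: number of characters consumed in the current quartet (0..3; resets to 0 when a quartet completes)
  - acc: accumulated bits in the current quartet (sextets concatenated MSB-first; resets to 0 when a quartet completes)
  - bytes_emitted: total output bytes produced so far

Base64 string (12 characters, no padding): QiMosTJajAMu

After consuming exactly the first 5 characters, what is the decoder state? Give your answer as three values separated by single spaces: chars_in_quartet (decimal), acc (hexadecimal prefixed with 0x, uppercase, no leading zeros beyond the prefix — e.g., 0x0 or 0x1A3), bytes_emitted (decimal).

Answer: 1 0x2C 3

Derivation:
After char 0 ('Q'=16): chars_in_quartet=1 acc=0x10 bytes_emitted=0
After char 1 ('i'=34): chars_in_quartet=2 acc=0x422 bytes_emitted=0
After char 2 ('M'=12): chars_in_quartet=3 acc=0x1088C bytes_emitted=0
After char 3 ('o'=40): chars_in_quartet=4 acc=0x422328 -> emit 42 23 28, reset; bytes_emitted=3
After char 4 ('s'=44): chars_in_quartet=1 acc=0x2C bytes_emitted=3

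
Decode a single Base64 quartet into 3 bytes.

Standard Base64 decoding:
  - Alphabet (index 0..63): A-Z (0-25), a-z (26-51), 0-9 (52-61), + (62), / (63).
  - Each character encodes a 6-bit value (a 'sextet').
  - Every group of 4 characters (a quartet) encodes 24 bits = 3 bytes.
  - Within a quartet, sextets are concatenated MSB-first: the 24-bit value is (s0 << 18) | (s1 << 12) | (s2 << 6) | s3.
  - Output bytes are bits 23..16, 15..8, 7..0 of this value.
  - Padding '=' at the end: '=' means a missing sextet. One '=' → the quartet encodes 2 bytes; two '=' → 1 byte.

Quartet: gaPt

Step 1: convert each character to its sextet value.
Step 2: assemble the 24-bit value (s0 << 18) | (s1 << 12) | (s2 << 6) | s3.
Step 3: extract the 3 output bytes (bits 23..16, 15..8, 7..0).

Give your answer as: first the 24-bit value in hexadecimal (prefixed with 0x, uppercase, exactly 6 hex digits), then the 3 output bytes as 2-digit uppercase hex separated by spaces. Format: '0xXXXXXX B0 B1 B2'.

Sextets: g=32, a=26, P=15, t=45
24-bit: (32<<18) | (26<<12) | (15<<6) | 45
      = 0x800000 | 0x01A000 | 0x0003C0 | 0x00002D
      = 0x81A3ED
Bytes: (v>>16)&0xFF=81, (v>>8)&0xFF=A3, v&0xFF=ED

Answer: 0x81A3ED 81 A3 ED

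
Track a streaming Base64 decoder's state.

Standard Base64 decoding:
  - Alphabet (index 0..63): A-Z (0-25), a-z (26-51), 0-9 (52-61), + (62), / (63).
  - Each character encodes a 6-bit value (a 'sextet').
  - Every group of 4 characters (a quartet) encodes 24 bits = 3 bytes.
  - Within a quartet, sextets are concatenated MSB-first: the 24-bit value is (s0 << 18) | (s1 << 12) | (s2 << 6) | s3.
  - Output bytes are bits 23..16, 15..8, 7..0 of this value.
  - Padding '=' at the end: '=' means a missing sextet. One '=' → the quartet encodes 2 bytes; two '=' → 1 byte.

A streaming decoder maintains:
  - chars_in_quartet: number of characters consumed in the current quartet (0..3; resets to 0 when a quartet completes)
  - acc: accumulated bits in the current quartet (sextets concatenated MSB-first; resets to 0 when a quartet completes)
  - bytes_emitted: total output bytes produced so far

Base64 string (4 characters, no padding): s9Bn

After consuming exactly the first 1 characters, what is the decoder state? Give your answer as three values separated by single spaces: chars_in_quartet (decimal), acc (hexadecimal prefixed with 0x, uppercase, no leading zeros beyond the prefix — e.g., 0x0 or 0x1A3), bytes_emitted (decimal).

After char 0 ('s'=44): chars_in_quartet=1 acc=0x2C bytes_emitted=0

Answer: 1 0x2C 0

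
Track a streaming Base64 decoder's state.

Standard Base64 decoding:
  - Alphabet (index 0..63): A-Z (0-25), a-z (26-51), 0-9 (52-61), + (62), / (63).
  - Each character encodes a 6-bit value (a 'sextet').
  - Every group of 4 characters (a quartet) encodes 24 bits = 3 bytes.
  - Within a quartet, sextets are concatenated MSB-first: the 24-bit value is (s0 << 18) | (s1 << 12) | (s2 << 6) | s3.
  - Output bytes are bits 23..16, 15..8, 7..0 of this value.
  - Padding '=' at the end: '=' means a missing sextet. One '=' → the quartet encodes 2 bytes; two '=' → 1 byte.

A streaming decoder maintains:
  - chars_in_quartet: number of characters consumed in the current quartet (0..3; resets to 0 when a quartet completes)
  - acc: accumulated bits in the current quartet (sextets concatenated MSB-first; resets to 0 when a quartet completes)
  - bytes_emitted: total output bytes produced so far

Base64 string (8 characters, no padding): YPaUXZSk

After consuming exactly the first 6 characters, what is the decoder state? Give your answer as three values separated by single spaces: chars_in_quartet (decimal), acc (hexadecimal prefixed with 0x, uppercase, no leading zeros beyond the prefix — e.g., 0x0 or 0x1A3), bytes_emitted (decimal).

After char 0 ('Y'=24): chars_in_quartet=1 acc=0x18 bytes_emitted=0
After char 1 ('P'=15): chars_in_quartet=2 acc=0x60F bytes_emitted=0
After char 2 ('a'=26): chars_in_quartet=3 acc=0x183DA bytes_emitted=0
After char 3 ('U'=20): chars_in_quartet=4 acc=0x60F694 -> emit 60 F6 94, reset; bytes_emitted=3
After char 4 ('X'=23): chars_in_quartet=1 acc=0x17 bytes_emitted=3
After char 5 ('Z'=25): chars_in_quartet=2 acc=0x5D9 bytes_emitted=3

Answer: 2 0x5D9 3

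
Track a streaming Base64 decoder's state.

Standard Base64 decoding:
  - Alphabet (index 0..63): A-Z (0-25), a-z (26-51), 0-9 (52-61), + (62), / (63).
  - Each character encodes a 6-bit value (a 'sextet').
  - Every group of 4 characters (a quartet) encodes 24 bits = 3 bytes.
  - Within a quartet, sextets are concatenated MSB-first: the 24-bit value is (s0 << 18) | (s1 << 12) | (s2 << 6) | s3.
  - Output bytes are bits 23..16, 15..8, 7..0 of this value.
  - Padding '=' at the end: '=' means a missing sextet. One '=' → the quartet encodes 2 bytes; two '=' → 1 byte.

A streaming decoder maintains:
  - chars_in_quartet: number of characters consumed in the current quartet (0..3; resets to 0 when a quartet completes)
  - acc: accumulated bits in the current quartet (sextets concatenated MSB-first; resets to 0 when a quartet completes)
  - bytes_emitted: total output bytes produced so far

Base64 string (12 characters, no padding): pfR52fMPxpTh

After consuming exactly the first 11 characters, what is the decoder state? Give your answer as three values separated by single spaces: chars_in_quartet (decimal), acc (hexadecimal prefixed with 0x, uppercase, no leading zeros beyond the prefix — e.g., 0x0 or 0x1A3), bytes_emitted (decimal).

After char 0 ('p'=41): chars_in_quartet=1 acc=0x29 bytes_emitted=0
After char 1 ('f'=31): chars_in_quartet=2 acc=0xA5F bytes_emitted=0
After char 2 ('R'=17): chars_in_quartet=3 acc=0x297D1 bytes_emitted=0
After char 3 ('5'=57): chars_in_quartet=4 acc=0xA5F479 -> emit A5 F4 79, reset; bytes_emitted=3
After char 4 ('2'=54): chars_in_quartet=1 acc=0x36 bytes_emitted=3
After char 5 ('f'=31): chars_in_quartet=2 acc=0xD9F bytes_emitted=3
After char 6 ('M'=12): chars_in_quartet=3 acc=0x367CC bytes_emitted=3
After char 7 ('P'=15): chars_in_quartet=4 acc=0xD9F30F -> emit D9 F3 0F, reset; bytes_emitted=6
After char 8 ('x'=49): chars_in_quartet=1 acc=0x31 bytes_emitted=6
After char 9 ('p'=41): chars_in_quartet=2 acc=0xC69 bytes_emitted=6
After char 10 ('T'=19): chars_in_quartet=3 acc=0x31A53 bytes_emitted=6

Answer: 3 0x31A53 6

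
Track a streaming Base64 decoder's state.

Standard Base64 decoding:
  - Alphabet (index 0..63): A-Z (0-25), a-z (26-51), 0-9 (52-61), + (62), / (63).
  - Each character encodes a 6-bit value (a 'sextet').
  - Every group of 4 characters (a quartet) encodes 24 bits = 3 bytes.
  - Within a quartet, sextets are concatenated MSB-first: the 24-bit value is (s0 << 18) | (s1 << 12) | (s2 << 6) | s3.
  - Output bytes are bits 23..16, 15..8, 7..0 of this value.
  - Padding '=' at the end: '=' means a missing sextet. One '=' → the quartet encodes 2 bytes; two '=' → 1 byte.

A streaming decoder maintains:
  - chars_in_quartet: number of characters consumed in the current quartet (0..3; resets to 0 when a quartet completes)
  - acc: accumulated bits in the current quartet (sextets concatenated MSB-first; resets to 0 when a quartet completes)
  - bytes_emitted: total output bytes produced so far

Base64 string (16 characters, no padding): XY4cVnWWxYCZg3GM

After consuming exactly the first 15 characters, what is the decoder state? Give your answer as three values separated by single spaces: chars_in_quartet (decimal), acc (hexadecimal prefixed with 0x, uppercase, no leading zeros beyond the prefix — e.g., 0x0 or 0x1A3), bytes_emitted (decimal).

Answer: 3 0x20DC6 9

Derivation:
After char 0 ('X'=23): chars_in_quartet=1 acc=0x17 bytes_emitted=0
After char 1 ('Y'=24): chars_in_quartet=2 acc=0x5D8 bytes_emitted=0
After char 2 ('4'=56): chars_in_quartet=3 acc=0x17638 bytes_emitted=0
After char 3 ('c'=28): chars_in_quartet=4 acc=0x5D8E1C -> emit 5D 8E 1C, reset; bytes_emitted=3
After char 4 ('V'=21): chars_in_quartet=1 acc=0x15 bytes_emitted=3
After char 5 ('n'=39): chars_in_quartet=2 acc=0x567 bytes_emitted=3
After char 6 ('W'=22): chars_in_quartet=3 acc=0x159D6 bytes_emitted=3
After char 7 ('W'=22): chars_in_quartet=4 acc=0x567596 -> emit 56 75 96, reset; bytes_emitted=6
After char 8 ('x'=49): chars_in_quartet=1 acc=0x31 bytes_emitted=6
After char 9 ('Y'=24): chars_in_quartet=2 acc=0xC58 bytes_emitted=6
After char 10 ('C'=2): chars_in_quartet=3 acc=0x31602 bytes_emitted=6
After char 11 ('Z'=25): chars_in_quartet=4 acc=0xC58099 -> emit C5 80 99, reset; bytes_emitted=9
After char 12 ('g'=32): chars_in_quartet=1 acc=0x20 bytes_emitted=9
After char 13 ('3'=55): chars_in_quartet=2 acc=0x837 bytes_emitted=9
After char 14 ('G'=6): chars_in_quartet=3 acc=0x20DC6 bytes_emitted=9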